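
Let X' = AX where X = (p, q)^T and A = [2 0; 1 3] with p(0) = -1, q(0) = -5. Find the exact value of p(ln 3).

A = [[2,0],[1,3]]; eigenvalues λ = 3, 2.
Eigenvectors: (0,-1) for λ=3, (1,-1) for λ=2.
From the initial condition, c_1 = 6, c_2 = -1.
p(ln 3) = (6)(3^3)(0) + (-1)(3^2)(1) = -9.

-9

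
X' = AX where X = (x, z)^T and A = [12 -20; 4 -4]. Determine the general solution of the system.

x(t) = -2c_1e^(4t)sin(4t) - c_1e^(4t)cos(4t) - c_2e^(4t)sin(4t) + 2c_2e^(4t)cos(4t), z(t) = -c_1e^(4t)sin(4t) + c_2e^(4t)cos(4t)

Coefficient matrix A = [[12, -20], [4, -4]].
Characteristic polynomial det(A - λI) = λ^2 - 8λ + 32 = 0.
Eigenvalues λ = 4 ± 4i (complex conjugate pair).
For λ=4+4i: an eigenvector is (-1,0) - i(-2,-1) = (-1 + 2i, 0 + i).
A real fundamental pair from Re and Im of e^((4+4i)t)v: X_1 = e^(4t)(cos(4t)·(-1,0) + sin(4t)·(-2,-1)), X_2 = e^(4t)(sin(4t)·(-1,0) - cos(4t)·(-2,-1)).
General solution: c_1X_1 + c_2X_2.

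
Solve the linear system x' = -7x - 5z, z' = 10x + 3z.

x(t) = C_1e^(-2t)sin(5t) - C_2e^(-2t)cos(5t), z(t) = -C_1e^(-2t)sin(5t) - C_1e^(-2t)cos(5t) - C_2e^(-2t)sin(5t) + C_2e^(-2t)cos(5t)

Coefficient matrix A = [[-7, -5], [10, 3]].
Characteristic polynomial det(A - λI) = λ^2 + 4λ + 29 = 0.
Eigenvalues λ = -2 ± 5i (complex conjugate pair).
For λ=-2+5i: an eigenvector is (0,-1) - i(1,-1) = (0 - i, -1 + i).
A real fundamental pair from Re and Im of e^((-2+5i)t)v: X_1 = e^(-2t)(cos(5t)·(0,-1) + sin(5t)·(1,-1)), X_2 = e^(-2t)(sin(5t)·(0,-1) - cos(5t)·(1,-1)).
General solution: C_1X_1 + C_2X_2.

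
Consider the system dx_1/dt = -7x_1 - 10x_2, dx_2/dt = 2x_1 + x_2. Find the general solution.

x_1(t) = C_1e^(-3t)sin(2t) + 2C_1e^(-3t)cos(2t) + 2C_2e^(-3t)sin(2t) - C_2e^(-3t)cos(2t), x_2(t) = -C_1e^(-3t)cos(2t) - C_2e^(-3t)sin(2t)

Coefficient matrix A = [[-7, -10], [2, 1]].
Characteristic polynomial det(A - λI) = λ^2 + 6λ + 13 = 0.
Eigenvalues λ = -3 ± 2i (complex conjugate pair).
For λ=-3+2i: an eigenvector is (2,-1) - i(1,0) = (2 - i, -1).
A real fundamental pair from Re and Im of e^((-3+2i)t)v: X_1 = e^(-3t)(cos(2t)·(2,-1) + sin(2t)·(1,0)), X_2 = e^(-3t)(sin(2t)·(2,-1) - cos(2t)·(1,0)).
General solution: C_1X_1 + C_2X_2.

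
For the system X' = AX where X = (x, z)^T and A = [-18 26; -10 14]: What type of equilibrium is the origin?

A = [[-18,26],[-10,14]]; det(A-λI) = λ^2 + 4λ + 8.
λ = -2 ± 2i: negative real part.

stable spiral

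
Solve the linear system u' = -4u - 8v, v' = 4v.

u(t) = -C_1e^(-4t) + C_2e^(4t), v(t) = -C_2e^(4t)

Coefficient matrix A = [[-4, -8], [0, 4]].
Characteristic polynomial det(A - λI) = λ^2 - 16 = 0.
Eigenvalues λ = -4, 4.
For λ=-4: (A-λI) row 1 is [0, -8], so an eigenvector is (-1, 0).
For λ=4: (A-λI) row 1 is [-8, -8], so an eigenvector is (1, -1).
General solution: C_1e^(-4t)(-1,0) + C_2e^(4t)(1,-1).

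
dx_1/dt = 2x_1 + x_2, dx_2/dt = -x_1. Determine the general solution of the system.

x_1(t) = -c_1e^(t) - c_2te^(t) - c_2e^(t), x_2(t) = c_1e^(t) + c_2te^(t)

Coefficient matrix A = [[2, 1], [-1, 0]].
Characteristic polynomial det(A - λI) = λ^2 - 2λ + 1 = 0.
Single eigenvalue λ = 1 with algebraic multiplicity 2.
Eigenvector v = (-1,1); generalized eigenvector w with (A-λI)w=v is (-1,0).
General solution: e^(t)[c_1·v + c_2·(t·v + w)].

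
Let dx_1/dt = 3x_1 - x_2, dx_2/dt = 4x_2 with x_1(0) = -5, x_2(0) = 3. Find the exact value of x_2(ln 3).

A = [[3,-1],[0,4]]; eigenvalues λ = 4, 3.
Eigenvectors: (1,-1) for λ=4, (1,0) for λ=3.
From the initial condition, c_1 = -3, c_2 = -2.
x_2(ln 3) = (-3)(3^4)(-1) + (-2)(3^3)(0) = 243.

243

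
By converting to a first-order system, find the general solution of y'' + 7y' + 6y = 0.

Let x_1 = y, x_2 = y'. Then x_1' = x_2 and x_2' = -6x_1 - 7x_2.
A = [[0,1],[-6,-7]]; det(A-λI) = λ^2 + 7λ + 6.
Eigenvalues λ = -6, -1 with eigenvectors (1,-6), (1,-1).

y(t) = c_1e^(-6t) + c_2e^(-t)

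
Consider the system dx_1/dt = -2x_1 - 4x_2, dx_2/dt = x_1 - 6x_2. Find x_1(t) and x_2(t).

Coefficient matrix A = [[-2, -4], [1, -6]].
Characteristic polynomial det(A - λI) = λ^2 + 8λ + 16 = 0.
Single eigenvalue λ = -4 with algebraic multiplicity 2.
Eigenvector v = (2,1); generalized eigenvector w with (A-λI)w=v is (1,0).
General solution: e^(-4t)[c_1·v + c_2·(t·v + w)].

x_1(t) = 2c_1e^(-4t) + 2c_2te^(-4t) + c_2e^(-4t), x_2(t) = c_1e^(-4t) + c_2te^(-4t)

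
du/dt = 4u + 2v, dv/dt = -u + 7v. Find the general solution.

u(t) = -K_1e^(6t) + 2K_2e^(5t), v(t) = -K_1e^(6t) + K_2e^(5t)

Coefficient matrix A = [[4, 2], [-1, 7]].
Characteristic polynomial det(A - λI) = λ^2 - 11λ + 30 = 0.
Eigenvalues λ = 6, 5.
For λ=6: (A-λI) row 1 is [-2, 2], so an eigenvector is (-1, -1).
For λ=5: (A-λI) row 1 is [-1, 2], so an eigenvector is (2, 1).
General solution: K_1e^(6t)(-1,-1) + K_2e^(5t)(2,1).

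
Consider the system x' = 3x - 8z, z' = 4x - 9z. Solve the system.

x(t) = -2c_1e^(-t) + c_2e^(-5t), z(t) = -c_1e^(-t) + c_2e^(-5t)

Coefficient matrix A = [[3, -8], [4, -9]].
Characteristic polynomial det(A - λI) = λ^2 + 6λ + 5 = 0.
Eigenvalues λ = -1, -5.
For λ=-1: (A-λI) row 1 is [4, -8], so an eigenvector is (-2, -1).
For λ=-5: (A-λI) row 1 is [8, -8], so an eigenvector is (1, 1).
General solution: c_1e^(-t)(-2,-1) + c_2e^(-5t)(1,1).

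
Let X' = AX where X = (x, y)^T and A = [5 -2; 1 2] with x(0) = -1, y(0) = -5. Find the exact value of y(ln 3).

A = [[5,-2],[1,2]]; eigenvalues λ = 4, 3.
Eigenvectors: (2,1) for λ=4, (-1,-1) for λ=3.
From the initial condition, c_1 = 4, c_2 = 9.
y(ln 3) = (4)(3^4)(1) + (9)(3^3)(-1) = 81.

81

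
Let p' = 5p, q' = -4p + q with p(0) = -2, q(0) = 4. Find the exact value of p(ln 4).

-2048

A = [[5,0],[-4,1]]; eigenvalues λ = 5, 1.
Eigenvectors: (1,-1) for λ=5, (0,1) for λ=1.
From the initial condition, c_1 = -2, c_2 = 2.
p(ln 4) = (-2)(4^5)(1) + (2)(4^1)(0) = -2048.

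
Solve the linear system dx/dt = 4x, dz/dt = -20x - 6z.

Coefficient matrix A = [[4, 0], [-20, -6]].
Characteristic polynomial det(A - λI) = λ^2 + 2λ - 24 = 0.
Eigenvalues λ = -6, 4.
For λ=-6: (A-λI) row 1 is [10, 0], so an eigenvector is (0, 1).
For λ=4: (A-λI) row 2 is [-20, -10], so an eigenvector is (1, -2).
General solution: c_1e^(-6t)(0,1) + c_2e^(4t)(1,-2).

x(t) = c_2e^(4t), z(t) = c_1e^(-6t) - 2c_2e^(4t)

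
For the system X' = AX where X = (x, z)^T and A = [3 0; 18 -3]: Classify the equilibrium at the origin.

A = [[3,0],[18,-3]]; det(A-λI) = λ^2 - 9.
λ = -3, 3: opposite signs.

saddle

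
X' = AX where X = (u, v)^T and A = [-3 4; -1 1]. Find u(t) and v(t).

u(t) = -2K_1e^(-t) - 2K_2te^(-t) - 3K_2e^(-t), v(t) = -K_1e^(-t) - K_2te^(-t) - 2K_2e^(-t)

Coefficient matrix A = [[-3, 4], [-1, 1]].
Characteristic polynomial det(A - λI) = λ^2 + 2λ + 1 = 0.
Single eigenvalue λ = -1 with algebraic multiplicity 2.
Eigenvector v = (-2,-1); generalized eigenvector w with (A-λI)w=v is (-3,-2).
General solution: e^(-t)[K_1·v + K_2·(t·v + w)].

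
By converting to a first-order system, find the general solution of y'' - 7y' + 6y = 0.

y(t) = K_1e^(t) + K_2e^(6t)

Let x_1 = y, x_2 = y'. Then x_1' = x_2 and x_2' = -6x_1 + 7x_2.
A = [[0,1],[-6,7]]; det(A-λI) = λ^2 - 7λ + 6.
Eigenvalues λ = 1, 6 with eigenvectors (1,1), (1,6).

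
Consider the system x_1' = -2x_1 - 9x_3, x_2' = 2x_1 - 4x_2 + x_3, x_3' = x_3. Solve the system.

Coefficient matrix A = [[-2, 0, -9], [2, -4, 1], [0, 0, 1]].
det(A - λI) = 0 gives eigenvalues λ = -2, -4, 1.
For λ=-2: eigenvector (1,1,0).
For λ=-4: eigenvector (0,1,0).
For λ=1: eigenvector (-3,-1,1).
General solution: c_1e^(-2t)(1,1,0) + c_2e^(-4t)(0,1,0) + c_3e^(t)(-3,-1,1).

x_1(t) = c_1e^(-2t) - 3c_3e^(t), x_2(t) = c_1e^(-2t) + c_2e^(-4t) - c_3e^(t), x_3(t) = c_3e^(t)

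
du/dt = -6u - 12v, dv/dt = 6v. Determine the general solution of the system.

Coefficient matrix A = [[-6, -12], [0, 6]].
Characteristic polynomial det(A - λI) = λ^2 - 36 = 0.
Eigenvalues λ = -6, 6.
For λ=-6: (A-λI) row 1 is [0, -12], so an eigenvector is (-1, 0).
For λ=6: (A-λI) row 1 is [-12, -12], so an eigenvector is (-1, 1).
General solution: c_1e^(-6t)(-1,0) + c_2e^(6t)(-1,1).

u(t) = -c_1e^(-6t) - c_2e^(6t), v(t) = c_2e^(6t)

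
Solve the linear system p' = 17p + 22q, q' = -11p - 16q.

p(t) = -C_1e^(-5t) - 2C_2e^(6t), q(t) = C_1e^(-5t) + C_2e^(6t)

Coefficient matrix A = [[17, 22], [-11, -16]].
Characteristic polynomial det(A - λI) = λ^2 - λ - 30 = 0.
Eigenvalues λ = -5, 6.
For λ=-5: (A-λI) row 1 is [22, 22], so an eigenvector is (-1, 1).
For λ=6: (A-λI) row 1 is [11, 22], so an eigenvector is (-2, 1).
General solution: C_1e^(-5t)(-1,1) + C_2e^(6t)(-2,1).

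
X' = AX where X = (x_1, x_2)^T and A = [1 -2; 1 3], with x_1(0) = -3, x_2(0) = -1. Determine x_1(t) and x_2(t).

Coefficient matrix A = [[1, -2], [1, 3]].
Characteristic polynomial det(A - λI) = λ^2 - 4λ + 5 = 0.
Eigenvalues λ = 2 ± i (complex conjugate pair).
For λ=2+i: an eigenvector is (-1,1) - i(-1,0) = (-1 + i, 1).
A real fundamental pair from Re and Im of e^((2+i)t)v: X_1 = e^(2t)(cos(t)·(-1,1) + sin(t)·(-1,0)), X_2 = e^(2t)(sin(t)·(-1,1) - cos(t)·(-1,0)).
General solution: C_1X_1 + C_2X_2.
Applying x_1(0)=-3, x_2(0)=-1 gives C_1=-1, C_2=-4.

x_1(t) = 5e^(2t)sin(t) - 3e^(2t)cos(t), x_2(t) = -4e^(2t)sin(t) - e^(2t)cos(t)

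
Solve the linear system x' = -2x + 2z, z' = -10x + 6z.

Coefficient matrix A = [[-2, 2], [-10, 6]].
Characteristic polynomial det(A - λI) = λ^2 - 4λ + 8 = 0.
Eigenvalues λ = 2 ± 2i (complex conjugate pair).
For λ=2+2i: an eigenvector is (1,2) - i(0,-1) = (1, 2 + i).
A real fundamental pair from Re and Im of e^((2+2i)t)v: X_1 = e^(2t)(cos(2t)·(1,2) + sin(2t)·(0,-1)), X_2 = e^(2t)(sin(2t)·(1,2) - cos(2t)·(0,-1)).
General solution: c_1X_1 + c_2X_2.

x(t) = c_1e^(2t)cos(2t) + c_2e^(2t)sin(2t), z(t) = -c_1e^(2t)sin(2t) + 2c_1e^(2t)cos(2t) + 2c_2e^(2t)sin(2t) + c_2e^(2t)cos(2t)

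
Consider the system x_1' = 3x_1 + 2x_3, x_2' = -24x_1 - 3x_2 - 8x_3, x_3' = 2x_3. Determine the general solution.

Coefficient matrix A = [[3, 0, 2], [-24, -3, -8], [0, 0, 2]].
det(A - λI) = 0 gives eigenvalues λ = 3, -3, 2.
For λ=3: eigenvector (1,-4,0).
For λ=-3: eigenvector (0,1,0).
For λ=2: eigenvector (-2,8,1).
General solution: c_1e^(3t)(1,-4,0) + c_2e^(-3t)(0,1,0) + c_3e^(2t)(-2,8,1).

x_1(t) = c_1e^(3t) - 2c_3e^(2t), x_2(t) = -4c_1e^(3t) + c_2e^(-3t) + 8c_3e^(2t), x_3(t) = c_3e^(2t)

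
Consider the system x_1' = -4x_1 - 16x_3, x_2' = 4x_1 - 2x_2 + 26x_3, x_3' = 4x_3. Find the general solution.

Coefficient matrix A = [[-4, 0, -16], [4, -2, 26], [0, 0, 4]].
det(A - λI) = 0 gives eigenvalues λ = 4, -2, -4.
For λ=4: eigenvector (-2,3,1).
For λ=-2: eigenvector (0,1,0).
For λ=-4: eigenvector (1,-2,0).
General solution: C_1e^(4t)(-2,3,1) + C_2e^(-2t)(0,1,0) + C_3e^(-4t)(1,-2,0).

x_1(t) = -2C_1e^(4t) + C_3e^(-4t), x_2(t) = 3C_1e^(4t) + C_2e^(-2t) - 2C_3e^(-4t), x_3(t) = C_1e^(4t)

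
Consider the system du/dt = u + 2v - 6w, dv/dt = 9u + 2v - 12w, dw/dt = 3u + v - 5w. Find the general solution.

u(t) = K_1e^(t) + K_3e^(-t), v(t) = 3K_1e^(t) + 3K_2e^(-2t) + 5K_3e^(-t), w(t) = K_1e^(t) + K_2e^(-2t) + 2K_3e^(-t)

Coefficient matrix A = [[1, 2, -6], [9, 2, -12], [3, 1, -5]].
det(A - λI) = 0 gives eigenvalues λ = 1, -2, -1.
For λ=1: eigenvector (1,3,1).
For λ=-2: eigenvector (0,3,1).
For λ=-1: eigenvector (1,5,2).
General solution: K_1e^(t)(1,3,1) + K_2e^(-2t)(0,3,1) + K_3e^(-t)(1,5,2).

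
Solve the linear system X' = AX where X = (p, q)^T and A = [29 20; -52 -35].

p(t) = -2C_1e^(-3t)sin(4t) + C_1e^(-3t)cos(4t) + C_2e^(-3t)sin(4t) + 2C_2e^(-3t)cos(4t), q(t) = 3C_1e^(-3t)sin(4t) - 2C_1e^(-3t)cos(4t) - 2C_2e^(-3t)sin(4t) - 3C_2e^(-3t)cos(4t)

Coefficient matrix A = [[29, 20], [-52, -35]].
Characteristic polynomial det(A - λI) = λ^2 + 6λ + 25 = 0.
Eigenvalues λ = -3 ± 4i (complex conjugate pair).
For λ=-3+4i: an eigenvector is (1,-2) - i(-2,3) = (1 + 2i, -2 - 3i).
A real fundamental pair from Re and Im of e^((-3+4i)t)v: X_1 = e^(-3t)(cos(4t)·(1,-2) + sin(4t)·(-2,3)), X_2 = e^(-3t)(sin(4t)·(1,-2) - cos(4t)·(-2,3)).
General solution: C_1X_1 + C_2X_2.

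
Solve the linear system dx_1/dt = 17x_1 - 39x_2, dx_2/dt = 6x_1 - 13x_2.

x_1(t) = -3K_1e^(2t)sin(3t) + 2K_1e^(2t)cos(3t) + 2K_2e^(2t)sin(3t) + 3K_2e^(2t)cos(3t), x_2(t) = -K_1e^(2t)sin(3t) + K_1e^(2t)cos(3t) + K_2e^(2t)sin(3t) + K_2e^(2t)cos(3t)

Coefficient matrix A = [[17, -39], [6, -13]].
Characteristic polynomial det(A - λI) = λ^2 - 4λ + 13 = 0.
Eigenvalues λ = 2 ± 3i (complex conjugate pair).
For λ=2+3i: an eigenvector is (2,1) - i(-3,-1) = (2 + 3i, 1 + i).
A real fundamental pair from Re and Im of e^((2+3i)t)v: X_1 = e^(2t)(cos(3t)·(2,1) + sin(3t)·(-3,-1)), X_2 = e^(2t)(sin(3t)·(2,1) - cos(3t)·(-3,-1)).
General solution: K_1X_1 + K_2X_2.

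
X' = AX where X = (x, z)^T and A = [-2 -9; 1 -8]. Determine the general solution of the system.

x(t) = 3C_1e^(-5t) + 3C_2te^(-5t) + C_2e^(-5t), z(t) = C_1e^(-5t) + C_2te^(-5t)

Coefficient matrix A = [[-2, -9], [1, -8]].
Characteristic polynomial det(A - λI) = λ^2 + 10λ + 25 = 0.
Single eigenvalue λ = -5 with algebraic multiplicity 2.
Eigenvector v = (3,1); generalized eigenvector w with (A-λI)w=v is (1,0).
General solution: e^(-5t)[C_1·v + C_2·(t·v + w)].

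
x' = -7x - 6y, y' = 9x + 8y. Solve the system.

Coefficient matrix A = [[-7, -6], [9, 8]].
Characteristic polynomial det(A - λI) = λ^2 - λ - 2 = 0.
Eigenvalues λ = -1, 2.
For λ=-1: (A-λI) row 1 is [-6, -6], so an eigenvector is (1, -1).
For λ=2: (A-λI) row 1 is [-9, -6], so an eigenvector is (2, -3).
General solution: C_1e^(-t)(1,-1) + C_2e^(2t)(2,-3).

x(t) = C_1e^(-t) + 2C_2e^(2t), y(t) = -C_1e^(-t) - 3C_2e^(2t)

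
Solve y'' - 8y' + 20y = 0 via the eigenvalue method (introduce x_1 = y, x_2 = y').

Let x_1 = y, x_2 = y'. Then x_1' = x_2 and x_2' = -20x_1 + 8x_2.
A = [[0,1],[-20,8]]; det(A-λI) = λ^2 - 8λ + 20.
Eigenvalues λ = 4 ± 2i.

y(t) = c_1e^(4t)cos(2t) + c_2e^(4t)sin(2t)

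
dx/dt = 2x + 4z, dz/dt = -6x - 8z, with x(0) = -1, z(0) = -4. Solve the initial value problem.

Coefficient matrix A = [[2, 4], [-6, -8]].
Characteristic polynomial det(A - λI) = λ^2 + 6λ + 8 = 0.
Eigenvalues λ = -4, -2.
For λ=-4: (A-λI) row 1 is [6, 4], so an eigenvector is (-2, 3).
For λ=-2: (A-λI) row 1 is [4, 4], so an eigenvector is (-1, 1).
General solution: K_1e^(-4t)(-2,3) + K_2e^(-2t)(-1,1).
Applying x(0)=-1, z(0)=-4 gives K_1=-5, K_2=11.

x(t) = -11e^(-2t) + 10e^(-4t), z(t) = 11e^(-2t) - 15e^(-4t)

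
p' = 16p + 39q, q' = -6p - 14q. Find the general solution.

Coefficient matrix A = [[16, 39], [-6, -14]].
Characteristic polynomial det(A - λI) = λ^2 - 2λ + 10 = 0.
Eigenvalues λ = 1 ± 3i (complex conjugate pair).
For λ=1+3i: an eigenvector is (2,-1) - i(-3,1) = (2 + 3i, -1 - i).
A real fundamental pair from Re and Im of e^((1+3i)t)v: X_1 = e^(t)(cos(3t)·(2,-1) + sin(3t)·(-3,1)), X_2 = e^(t)(sin(3t)·(2,-1) - cos(3t)·(-3,1)).
General solution: c_1X_1 + c_2X_2.

p(t) = -3c_1e^(t)sin(3t) + 2c_1e^(t)cos(3t) + 2c_2e^(t)sin(3t) + 3c_2e^(t)cos(3t), q(t) = c_1e^(t)sin(3t) - c_1e^(t)cos(3t) - c_2e^(t)sin(3t) - c_2e^(t)cos(3t)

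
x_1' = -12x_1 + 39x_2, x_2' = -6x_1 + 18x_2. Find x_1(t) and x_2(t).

x_1(t) = 2K_1e^(3t)sin(3t) - 3K_1e^(3t)cos(3t) - 3K_2e^(3t)sin(3t) - 2K_2e^(3t)cos(3t), x_2(t) = K_1e^(3t)sin(3t) - K_1e^(3t)cos(3t) - K_2e^(3t)sin(3t) - K_2e^(3t)cos(3t)

Coefficient matrix A = [[-12, 39], [-6, 18]].
Characteristic polynomial det(A - λI) = λ^2 - 6λ + 18 = 0.
Eigenvalues λ = 3 ± 3i (complex conjugate pair).
For λ=3+3i: an eigenvector is (-3,-1) - i(2,1) = (-3 - 2i, -1 - i).
A real fundamental pair from Re and Im of e^((3+3i)t)v: X_1 = e^(3t)(cos(3t)·(-3,-1) + sin(3t)·(2,1)), X_2 = e^(3t)(sin(3t)·(-3,-1) - cos(3t)·(2,1)).
General solution: K_1X_1 + K_2X_2.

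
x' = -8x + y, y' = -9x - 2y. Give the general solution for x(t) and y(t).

Coefficient matrix A = [[-8, 1], [-9, -2]].
Characteristic polynomial det(A - λI) = λ^2 + 10λ + 25 = 0.
Single eigenvalue λ = -5 with algebraic multiplicity 2.
Eigenvector v = (1,3); generalized eigenvector w with (A-λI)w=v is (0,1).
General solution: e^(-5t)[C_1·v + C_2·(t·v + w)].

x(t) = C_1e^(-5t) + C_2te^(-5t), y(t) = 3C_1e^(-5t) + 3C_2te^(-5t) + C_2e^(-5t)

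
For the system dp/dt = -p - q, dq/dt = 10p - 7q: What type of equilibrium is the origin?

A = [[-1,-1],[10,-7]]; det(A-λI) = λ^2 + 8λ + 17.
λ = -4 ± i: negative real part.

stable spiral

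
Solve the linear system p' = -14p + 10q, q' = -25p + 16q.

Coefficient matrix A = [[-14, 10], [-25, 16]].
Characteristic polynomial det(A - λI) = λ^2 - 2λ + 26 = 0.
Eigenvalues λ = 1 ± 5i (complex conjugate pair).
For λ=1+5i: an eigenvector is (-1,-1) - i(1,2) = (-1 - i, -1 - 2i).
A real fundamental pair from Re and Im of e^((1+5i)t)v: X_1 = e^(t)(cos(5t)·(-1,-1) + sin(5t)·(1,2)), X_2 = e^(t)(sin(5t)·(-1,-1) - cos(5t)·(1,2)).
General solution: C_1X_1 + C_2X_2.

p(t) = C_1e^(t)sin(5t) - C_1e^(t)cos(5t) - C_2e^(t)sin(5t) - C_2e^(t)cos(5t), q(t) = 2C_1e^(t)sin(5t) - C_1e^(t)cos(5t) - C_2e^(t)sin(5t) - 2C_2e^(t)cos(5t)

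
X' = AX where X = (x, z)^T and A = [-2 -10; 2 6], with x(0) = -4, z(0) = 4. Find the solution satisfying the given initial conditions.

Coefficient matrix A = [[-2, -10], [2, 6]].
Characteristic polynomial det(A - λI) = λ^2 - 4λ + 8 = 0.
Eigenvalues λ = 2 ± 2i (complex conjugate pair).
For λ=2+2i: an eigenvector is (2,-1) - i(1,0) = (2 - i, -1).
A real fundamental pair from Re and Im of e^((2+2i)t)v: X_1 = e^(2t)(cos(2t)·(2,-1) + sin(2t)·(1,0)), X_2 = e^(2t)(sin(2t)·(2,-1) - cos(2t)·(1,0)).
General solution: C_1X_1 + C_2X_2.
Applying x(0)=-4, z(0)=4 gives C_1=-4, C_2=-4.

x(t) = -12e^(2t)sin(2t) - 4e^(2t)cos(2t), z(t) = 4e^(2t)sin(2t) + 4e^(2t)cos(2t)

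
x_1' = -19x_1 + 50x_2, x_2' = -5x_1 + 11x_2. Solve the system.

Coefficient matrix A = [[-19, 50], [-5, 11]].
Characteristic polynomial det(A - λI) = λ^2 + 8λ + 41 = 0.
Eigenvalues λ = -4 ± 5i (complex conjugate pair).
For λ=-4+5i: an eigenvector is (-3,-1) - i(-1,0) = (-3 + i, -1).
A real fundamental pair from Re and Im of e^((-4+5i)t)v: X_1 = e^(-4t)(cos(5t)·(-3,-1) + sin(5t)·(-1,0)), X_2 = e^(-4t)(sin(5t)·(-3,-1) - cos(5t)·(-1,0)).
General solution: c_1X_1 + c_2X_2.

x_1(t) = -c_1e^(-4t)sin(5t) - 3c_1e^(-4t)cos(5t) - 3c_2e^(-4t)sin(5t) + c_2e^(-4t)cos(5t), x_2(t) = -c_1e^(-4t)cos(5t) - c_2e^(-4t)sin(5t)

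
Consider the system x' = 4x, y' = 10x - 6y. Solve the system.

Coefficient matrix A = [[4, 0], [10, -6]].
Characteristic polynomial det(A - λI) = λ^2 + 2λ - 24 = 0.
Eigenvalues λ = 4, -6.
For λ=4: (A-λI) row 2 is [10, -10], so an eigenvector is (-1, -1).
For λ=-6: (A-λI) row 1 is [10, 0], so an eigenvector is (0, 1).
General solution: C_1e^(4t)(-1,-1) + C_2e^(-6t)(0,1).

x(t) = -C_1e^(4t), y(t) = -C_1e^(4t) + C_2e^(-6t)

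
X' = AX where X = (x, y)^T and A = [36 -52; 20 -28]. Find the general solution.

x(t) = -3C_1e^(4t)sin(4t) - 2C_1e^(4t)cos(4t) - 2C_2e^(4t)sin(4t) + 3C_2e^(4t)cos(4t), y(t) = -2C_1e^(4t)sin(4t) - C_1e^(4t)cos(4t) - C_2e^(4t)sin(4t) + 2C_2e^(4t)cos(4t)

Coefficient matrix A = [[36, -52], [20, -28]].
Characteristic polynomial det(A - λI) = λ^2 - 8λ + 32 = 0.
Eigenvalues λ = 4 ± 4i (complex conjugate pair).
For λ=4+4i: an eigenvector is (-2,-1) - i(-3,-2) = (-2 + 3i, -1 + 2i).
A real fundamental pair from Re and Im of e^((4+4i)t)v: X_1 = e^(4t)(cos(4t)·(-2,-1) + sin(4t)·(-3,-2)), X_2 = e^(4t)(sin(4t)·(-2,-1) - cos(4t)·(-3,-2)).
General solution: C_1X_1 + C_2X_2.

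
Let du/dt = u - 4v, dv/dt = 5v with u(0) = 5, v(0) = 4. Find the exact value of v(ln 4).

A = [[1,-4],[0,5]]; eigenvalues λ = 1, 5.
Eigenvectors: (-1,0) for λ=1, (1,-1) for λ=5.
From the initial condition, c_1 = -9, c_2 = -4.
v(ln 4) = (-9)(4^1)(0) + (-4)(4^5)(-1) = 4096.

4096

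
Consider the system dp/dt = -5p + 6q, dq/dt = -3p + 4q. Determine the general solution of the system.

p(t) = 2c_1e^(-2t) + c_2e^(t), q(t) = c_1e^(-2t) + c_2e^(t)

Coefficient matrix A = [[-5, 6], [-3, 4]].
Characteristic polynomial det(A - λI) = λ^2 + λ - 2 = 0.
Eigenvalues λ = -2, 1.
For λ=-2: (A-λI) row 1 is [-3, 6], so an eigenvector is (2, 1).
For λ=1: (A-λI) row 1 is [-6, 6], so an eigenvector is (1, 1).
General solution: c_1e^(-2t)(2,1) + c_2e^(t)(1,1).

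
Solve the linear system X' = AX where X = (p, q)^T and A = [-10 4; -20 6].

p(t) = -C_1e^(-2t)cos(4t) - C_2e^(-2t)sin(4t), q(t) = C_1e^(-2t)sin(4t) - 2C_1e^(-2t)cos(4t) - 2C_2e^(-2t)sin(4t) - C_2e^(-2t)cos(4t)

Coefficient matrix A = [[-10, 4], [-20, 6]].
Characteristic polynomial det(A - λI) = λ^2 + 4λ + 20 = 0.
Eigenvalues λ = -2 ± 4i (complex conjugate pair).
For λ=-2+4i: an eigenvector is (-1,-2) - i(0,1) = (-1, -2 - i).
A real fundamental pair from Re and Im of e^((-2+4i)t)v: X_1 = e^(-2t)(cos(4t)·(-1,-2) + sin(4t)·(0,1)), X_2 = e^(-2t)(sin(4t)·(-1,-2) - cos(4t)·(0,1)).
General solution: C_1X_1 + C_2X_2.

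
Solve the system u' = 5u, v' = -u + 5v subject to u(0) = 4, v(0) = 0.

u(t) = 4e^(5t), v(t) = -4te^(5t)

Coefficient matrix A = [[5, 0], [-1, 5]].
Characteristic polynomial det(A - λI) = λ^2 - 10λ + 25 = 0.
Single eigenvalue λ = 5 with algebraic multiplicity 2.
Eigenvector v = (0,-1); generalized eigenvector w with (A-λI)w=v is (1,1).
General solution: e^(5t)[c_1·v + c_2·(t·v + w)].
Applying u(0)=4, v(0)=0 gives c_1=4, c_2=4.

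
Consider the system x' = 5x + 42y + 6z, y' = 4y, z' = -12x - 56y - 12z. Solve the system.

x(t) = 6K_1e^(4t) - 3K_2e^(-3t) + 2K_3e^(-4t), y(t) = K_1e^(4t), z(t) = -8K_1e^(4t) + 4K_2e^(-3t) - 3K_3e^(-4t)

Coefficient matrix A = [[5, 42, 6], [0, 4, 0], [-12, -56, -12]].
det(A - λI) = 0 gives eigenvalues λ = 4, -3, -4.
For λ=4: eigenvector (6,1,-8).
For λ=-3: eigenvector (-3,0,4).
For λ=-4: eigenvector (2,0,-3).
General solution: K_1e^(4t)(6,1,-8) + K_2e^(-3t)(-3,0,4) + K_3e^(-4t)(2,0,-3).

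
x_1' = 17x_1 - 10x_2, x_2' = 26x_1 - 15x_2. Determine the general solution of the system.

x_1(t) = -2C_1e^(t)sin(2t) + C_1e^(t)cos(2t) + C_2e^(t)sin(2t) + 2C_2e^(t)cos(2t), x_2(t) = -3C_1e^(t)sin(2t) + 2C_1e^(t)cos(2t) + 2C_2e^(t)sin(2t) + 3C_2e^(t)cos(2t)

Coefficient matrix A = [[17, -10], [26, -15]].
Characteristic polynomial det(A - λI) = λ^2 - 2λ + 5 = 0.
Eigenvalues λ = 1 ± 2i (complex conjugate pair).
For λ=1+2i: an eigenvector is (1,2) - i(-2,-3) = (1 + 2i, 2 + 3i).
A real fundamental pair from Re and Im of e^((1+2i)t)v: X_1 = e^(t)(cos(2t)·(1,2) + sin(2t)·(-2,-3)), X_2 = e^(t)(sin(2t)·(1,2) - cos(2t)·(-2,-3)).
General solution: C_1X_1 + C_2X_2.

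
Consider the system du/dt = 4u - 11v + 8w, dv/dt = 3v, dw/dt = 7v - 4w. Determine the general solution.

u(t) = K_1e^(4t) + 3K_2e^(3t) - K_3e^(-4t), v(t) = K_2e^(3t), w(t) = K_2e^(3t) + K_3e^(-4t)

Coefficient matrix A = [[4, -11, 8], [0, 3, 0], [0, 7, -4]].
det(A - λI) = 0 gives eigenvalues λ = 4, 3, -4.
For λ=4: eigenvector (1,0,0).
For λ=3: eigenvector (3,1,1).
For λ=-4: eigenvector (-1,0,1).
General solution: K_1e^(4t)(1,0,0) + K_2e^(3t)(3,1,1) + K_3e^(-4t)(-1,0,1).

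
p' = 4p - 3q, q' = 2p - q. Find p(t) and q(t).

p(t) = 3c_1e^(2t) - c_2e^(t), q(t) = 2c_1e^(2t) - c_2e^(t)

Coefficient matrix A = [[4, -3], [2, -1]].
Characteristic polynomial det(A - λI) = λ^2 - 3λ + 2 = 0.
Eigenvalues λ = 2, 1.
For λ=2: (A-λI) row 1 is [2, -3], so an eigenvector is (3, 2).
For λ=1: (A-λI) row 1 is [3, -3], so an eigenvector is (-1, -1).
General solution: c_1e^(2t)(3,2) + c_2e^(t)(-1,-1).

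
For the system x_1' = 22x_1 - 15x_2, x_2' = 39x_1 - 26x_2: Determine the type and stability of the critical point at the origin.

A = [[22,-15],[39,-26]]; det(A-λI) = λ^2 + 4λ + 13.
λ = -2 ± 3i: negative real part.

stable spiral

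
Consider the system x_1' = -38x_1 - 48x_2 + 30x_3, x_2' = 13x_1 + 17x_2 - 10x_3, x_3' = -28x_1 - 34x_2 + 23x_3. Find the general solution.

Coefficient matrix A = [[-38, -48, 30], [13, 17, -10], [-28, -34, 23]].
det(A - λI) = 0 gives eigenvalues λ = -2, 3, 1.
For λ=-2: eigenvector (3,-1,2).
For λ=3: eigenvector (6,-2,5).
For λ=1: eigenvector (-2,1,-1).
General solution: c_1e^(-2t)(3,-1,2) + c_2e^(3t)(6,-2,5) + c_3e^(t)(-2,1,-1).

x_1(t) = 3c_1e^(-2t) + 6c_2e^(3t) - 2c_3e^(t), x_2(t) = -c_1e^(-2t) - 2c_2e^(3t) + c_3e^(t), x_3(t) = 2c_1e^(-2t) + 5c_2e^(3t) - c_3e^(t)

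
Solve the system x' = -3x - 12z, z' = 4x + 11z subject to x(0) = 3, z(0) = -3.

x(t) = 9e^(5t) - 6e^(3t), z(t) = -6e^(5t) + 3e^(3t)

Coefficient matrix A = [[-3, -12], [4, 11]].
Characteristic polynomial det(A - λI) = λ^2 - 8λ + 15 = 0.
Eigenvalues λ = 3, 5.
For λ=3: (A-λI) row 1 is [-6, -12], so an eigenvector is (2, -1).
For λ=5: (A-λI) row 1 is [-8, -12], so an eigenvector is (-3, 2).
General solution: K_1e^(3t)(2,-1) + K_2e^(5t)(-3,2).
Applying x(0)=3, z(0)=-3 gives K_1=-3, K_2=-3.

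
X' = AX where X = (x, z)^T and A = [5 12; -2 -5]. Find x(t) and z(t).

x(t) = -2C_1e^(-t) + 3C_2e^(t), z(t) = C_1e^(-t) - C_2e^(t)

Coefficient matrix A = [[5, 12], [-2, -5]].
Characteristic polynomial det(A - λI) = λ^2 - 1 = 0.
Eigenvalues λ = -1, 1.
For λ=-1: (A-λI) row 1 is [6, 12], so an eigenvector is (-2, 1).
For λ=1: (A-λI) row 1 is [4, 12], so an eigenvector is (3, -1).
General solution: C_1e^(-t)(-2,1) + C_2e^(t)(3,-1).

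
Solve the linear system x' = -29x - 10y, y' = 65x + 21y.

x(t) = C_1e^(-4t)sin(5t) - C_1e^(-4t)cos(5t) - C_2e^(-4t)sin(5t) - C_2e^(-4t)cos(5t), y(t) = -3C_1e^(-4t)sin(5t) + 2C_1e^(-4t)cos(5t) + 2C_2e^(-4t)sin(5t) + 3C_2e^(-4t)cos(5t)

Coefficient matrix A = [[-29, -10], [65, 21]].
Characteristic polynomial det(A - λI) = λ^2 + 8λ + 41 = 0.
Eigenvalues λ = -4 ± 5i (complex conjugate pair).
For λ=-4+5i: an eigenvector is (-1,2) - i(1,-3) = (-1 - i, 2 + 3i).
A real fundamental pair from Re and Im of e^((-4+5i)t)v: X_1 = e^(-4t)(cos(5t)·(-1,2) + sin(5t)·(1,-3)), X_2 = e^(-4t)(sin(5t)·(-1,2) - cos(5t)·(1,-3)).
General solution: C_1X_1 + C_2X_2.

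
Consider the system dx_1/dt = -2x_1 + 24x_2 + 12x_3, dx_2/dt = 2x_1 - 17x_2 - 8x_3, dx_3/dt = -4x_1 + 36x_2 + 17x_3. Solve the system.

Coefficient matrix A = [[-2, 24, 12], [2, -17, -8], [-4, 36, 17]].
det(A - λI) = 0 gives eigenvalues λ = -2, -1, 1.
For λ=-2: eigenvector (1,-2,4).
For λ=-1: eigenvector (0,1,-2).
For λ=1: eigenvector (4,0,1).
General solution: C_1e^(-2t)(1,-2,4) + C_2e^(-t)(0,1,-2) + C_3e^(t)(4,0,1).

x_1(t) = C_1e^(-2t) + 4C_3e^(t), x_2(t) = -2C_1e^(-2t) + C_2e^(-t), x_3(t) = 4C_1e^(-2t) - 2C_2e^(-t) + C_3e^(t)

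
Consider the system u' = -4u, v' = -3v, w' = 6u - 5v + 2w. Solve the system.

Coefficient matrix A = [[-4, 0, 0], [0, -3, 0], [6, -5, 2]].
det(A - λI) = 0 gives eigenvalues λ = -4, 2, -3.
For λ=-4: eigenvector (1,0,-1).
For λ=2: eigenvector (0,0,1).
For λ=-3: eigenvector (0,1,1).
General solution: K_1e^(-4t)(1,0,-1) + K_2e^(2t)(0,0,1) + K_3e^(-3t)(0,1,1).

u(t) = K_1e^(-4t), v(t) = K_3e^(-3t), w(t) = -K_1e^(-4t) + K_2e^(2t) + K_3e^(-3t)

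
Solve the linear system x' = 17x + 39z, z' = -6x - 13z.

x(t) = 2K_1e^(2t)sin(3t) + 3K_1e^(2t)cos(3t) + 3K_2e^(2t)sin(3t) - 2K_2e^(2t)cos(3t), z(t) = -K_1e^(2t)sin(3t) - K_1e^(2t)cos(3t) - K_2e^(2t)sin(3t) + K_2e^(2t)cos(3t)

Coefficient matrix A = [[17, 39], [-6, -13]].
Characteristic polynomial det(A - λI) = λ^2 - 4λ + 13 = 0.
Eigenvalues λ = 2 ± 3i (complex conjugate pair).
For λ=2+3i: an eigenvector is (3,-1) - i(2,-1) = (3 - 2i, -1 + i).
A real fundamental pair from Re and Im of e^((2+3i)t)v: X_1 = e^(2t)(cos(3t)·(3,-1) + sin(3t)·(2,-1)), X_2 = e^(2t)(sin(3t)·(3,-1) - cos(3t)·(2,-1)).
General solution: K_1X_1 + K_2X_2.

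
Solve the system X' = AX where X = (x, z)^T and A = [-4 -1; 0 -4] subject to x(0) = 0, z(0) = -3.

Coefficient matrix A = [[-4, -1], [0, -4]].
Characteristic polynomial det(A - λI) = λ^2 + 8λ + 16 = 0.
Single eigenvalue λ = -4 with algebraic multiplicity 2.
Eigenvector v = (1,0); generalized eigenvector w with (A-λI)w=v is (-2,-1).
General solution: e^(-4t)[c_1·v + c_2·(t·v + w)].
Applying x(0)=0, z(0)=-3 gives c_1=6, c_2=3.

x(t) = 3te^(-4t), z(t) = -3e^(-4t)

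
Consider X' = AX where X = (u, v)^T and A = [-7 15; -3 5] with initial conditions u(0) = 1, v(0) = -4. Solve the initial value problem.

u(t) = -22e^(-t)sin(3t) + e^(-t)cos(3t), v(t) = -9e^(-t)sin(3t) - 4e^(-t)cos(3t)

Coefficient matrix A = [[-7, 15], [-3, 5]].
Characteristic polynomial det(A - λI) = λ^2 + 2λ + 10 = 0.
Eigenvalues λ = -1 ± 3i (complex conjugate pair).
For λ=-1+3i: an eigenvector is (2,1) - i(1,0) = (2 - i, 1).
A real fundamental pair from Re and Im of e^((-1+3i)t)v: X_1 = e^(-t)(cos(3t)·(2,1) + sin(3t)·(1,0)), X_2 = e^(-t)(sin(3t)·(2,1) - cos(3t)·(1,0)).
General solution: c_1X_1 + c_2X_2.
Applying u(0)=1, v(0)=-4 gives c_1=-4, c_2=-9.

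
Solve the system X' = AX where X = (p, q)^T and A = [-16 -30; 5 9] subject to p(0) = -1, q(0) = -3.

p(t) = 20e^(-t) - 21e^(-6t), q(t) = -10e^(-t) + 7e^(-6t)

Coefficient matrix A = [[-16, -30], [5, 9]].
Characteristic polynomial det(A - λI) = λ^2 + 7λ + 6 = 0.
Eigenvalues λ = -1, -6.
For λ=-1: (A-λI) row 1 is [-15, -30], so an eigenvector is (-2, 1).
For λ=-6: (A-λI) row 1 is [-10, -30], so an eigenvector is (3, -1).
General solution: K_1e^(-t)(-2,1) + K_2e^(-6t)(3,-1).
Applying p(0)=-1, q(0)=-3 gives K_1=-10, K_2=-7.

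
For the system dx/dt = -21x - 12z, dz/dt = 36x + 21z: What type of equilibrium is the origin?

A = [[-21,-12],[36,21]]; det(A-λI) = λ^2 - 9.
λ = -3, 3: opposite signs.

saddle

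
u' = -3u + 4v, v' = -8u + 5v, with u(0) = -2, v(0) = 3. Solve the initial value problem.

Coefficient matrix A = [[-3, 4], [-8, 5]].
Characteristic polynomial det(A - λI) = λ^2 - 2λ + 17 = 0.
Eigenvalues λ = 1 ± 4i (complex conjugate pair).
For λ=1+4i: an eigenvector is (-1,-1) - i(0,1) = (-1, -1 - i).
A real fundamental pair from Re and Im of e^((1+4i)t)v: X_1 = e^(t)(cos(4t)·(-1,-1) + sin(4t)·(0,1)), X_2 = e^(t)(sin(4t)·(-1,-1) - cos(4t)·(0,1)).
General solution: C_1X_1 + C_2X_2.
Applying u(0)=-2, v(0)=3 gives C_1=2, C_2=-5.

u(t) = 5e^(t)sin(4t) - 2e^(t)cos(4t), v(t) = 7e^(t)sin(4t) + 3e^(t)cos(4t)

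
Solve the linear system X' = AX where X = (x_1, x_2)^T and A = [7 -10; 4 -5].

x_1(t) = C_1e^(t)sin(2t) + 2C_1e^(t)cos(2t) + 2C_2e^(t)sin(2t) - C_2e^(t)cos(2t), x_2(t) = C_1e^(t)sin(2t) + C_1e^(t)cos(2t) + C_2e^(t)sin(2t) - C_2e^(t)cos(2t)

Coefficient matrix A = [[7, -10], [4, -5]].
Characteristic polynomial det(A - λI) = λ^2 - 2λ + 5 = 0.
Eigenvalues λ = 1 ± 2i (complex conjugate pair).
For λ=1+2i: an eigenvector is (2,1) - i(1,1) = (2 - i, 1 - i).
A real fundamental pair from Re and Im of e^((1+2i)t)v: X_1 = e^(t)(cos(2t)·(2,1) + sin(2t)·(1,1)), X_2 = e^(t)(sin(2t)·(2,1) - cos(2t)·(1,1)).
General solution: C_1X_1 + C_2X_2.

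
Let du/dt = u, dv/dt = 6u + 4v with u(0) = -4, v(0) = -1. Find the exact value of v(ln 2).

-128

A = [[1,0],[6,4]]; eigenvalues λ = 4, 1.
Eigenvectors: (0,-1) for λ=4, (1,-2) for λ=1.
From the initial condition, c_1 = 9, c_2 = -4.
v(ln 2) = (9)(2^4)(-1) + (-4)(2^1)(-2) = -128.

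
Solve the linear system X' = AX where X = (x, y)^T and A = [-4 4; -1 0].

x(t) = -2C_1e^(-2t) - 2C_2te^(-2t) + C_2e^(-2t), y(t) = -C_1e^(-2t) - C_2te^(-2t)

Coefficient matrix A = [[-4, 4], [-1, 0]].
Characteristic polynomial det(A - λI) = λ^2 + 4λ + 4 = 0.
Single eigenvalue λ = -2 with algebraic multiplicity 2.
Eigenvector v = (-2,-1); generalized eigenvector w with (A-λI)w=v is (1,0).
General solution: e^(-2t)[C_1·v + C_2·(t·v + w)].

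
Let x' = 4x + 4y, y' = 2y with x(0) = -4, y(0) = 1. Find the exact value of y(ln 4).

A = [[4,4],[0,2]]; eigenvalues λ = 4, 2.
Eigenvectors: (-1,0) for λ=4, (-2,1) for λ=2.
From the initial condition, c_1 = 2, c_2 = 1.
y(ln 4) = (2)(4^4)(0) + (1)(4^2)(1) = 16.

16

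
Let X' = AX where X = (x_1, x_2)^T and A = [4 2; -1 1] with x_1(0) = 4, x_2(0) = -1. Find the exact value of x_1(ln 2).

40

A = [[4,2],[-1,1]]; eigenvalues λ = 2, 3.
Eigenvectors: (-1,1) for λ=2, (2,-1) for λ=3.
From the initial condition, c_1 = 2, c_2 = 3.
x_1(ln 2) = (2)(2^2)(-1) + (3)(2^3)(2) = 40.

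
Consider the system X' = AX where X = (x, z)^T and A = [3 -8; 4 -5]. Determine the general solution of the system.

Coefficient matrix A = [[3, -8], [4, -5]].
Characteristic polynomial det(A - λI) = λ^2 + 2λ + 17 = 0.
Eigenvalues λ = -1 ± 4i (complex conjugate pair).
For λ=-1+4i: an eigenvector is (-1,-1) - i(1,0) = (-1 - i, -1).
A real fundamental pair from Re and Im of e^((-1+4i)t)v: X_1 = e^(-t)(cos(4t)·(-1,-1) + sin(4t)·(1,0)), X_2 = e^(-t)(sin(4t)·(-1,-1) - cos(4t)·(1,0)).
General solution: c_1X_1 + c_2X_2.

x(t) = c_1e^(-t)sin(4t) - c_1e^(-t)cos(4t) - c_2e^(-t)sin(4t) - c_2e^(-t)cos(4t), z(t) = -c_1e^(-t)cos(4t) - c_2e^(-t)sin(4t)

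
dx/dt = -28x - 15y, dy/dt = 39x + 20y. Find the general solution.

x(t) = C_1e^(-4t)sin(3t) - 2C_1e^(-4t)cos(3t) - 2C_2e^(-4t)sin(3t) - C_2e^(-4t)cos(3t), y(t) = -2C_1e^(-4t)sin(3t) + 3C_1e^(-4t)cos(3t) + 3C_2e^(-4t)sin(3t) + 2C_2e^(-4t)cos(3t)

Coefficient matrix A = [[-28, -15], [39, 20]].
Characteristic polynomial det(A - λI) = λ^2 + 8λ + 25 = 0.
Eigenvalues λ = -4 ± 3i (complex conjugate pair).
For λ=-4+3i: an eigenvector is (-2,3) - i(1,-2) = (-2 - i, 3 + 2i).
A real fundamental pair from Re and Im of e^((-4+3i)t)v: X_1 = e^(-4t)(cos(3t)·(-2,3) + sin(3t)·(1,-2)), X_2 = e^(-4t)(sin(3t)·(-2,3) - cos(3t)·(1,-2)).
General solution: C_1X_1 + C_2X_2.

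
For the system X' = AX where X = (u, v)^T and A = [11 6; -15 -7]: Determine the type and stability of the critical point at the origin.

unstable spiral

A = [[11,6],[-15,-7]]; det(A-λI) = λ^2 - 4λ + 13.
λ = 2 ± 3i: positive real part.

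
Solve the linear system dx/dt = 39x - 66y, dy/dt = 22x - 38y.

x(t) = -3c_1e^(-5t) - 2c_2e^(6t), y(t) = -2c_1e^(-5t) - c_2e^(6t)

Coefficient matrix A = [[39, -66], [22, -38]].
Characteristic polynomial det(A - λI) = λ^2 - λ - 30 = 0.
Eigenvalues λ = -5, 6.
For λ=-5: (A-λI) row 1 is [44, -66], so an eigenvector is (-3, -2).
For λ=6: (A-λI) row 1 is [33, -66], so an eigenvector is (-2, -1).
General solution: c_1e^(-5t)(-3,-2) + c_2e^(6t)(-2,-1).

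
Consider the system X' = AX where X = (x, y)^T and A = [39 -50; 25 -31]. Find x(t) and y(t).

Coefficient matrix A = [[39, -50], [25, -31]].
Characteristic polynomial det(A - λI) = λ^2 - 8λ + 41 = 0.
Eigenvalues λ = 4 ± 5i (complex conjugate pair).
For λ=4+5i: an eigenvector is (3,2) - i(1,1) = (3 - i, 2 - i).
A real fundamental pair from Re and Im of e^((4+5i)t)v: X_1 = e^(4t)(cos(5t)·(3,2) + sin(5t)·(1,1)), X_2 = e^(4t)(sin(5t)·(3,2) - cos(5t)·(1,1)).
General solution: C_1X_1 + C_2X_2.

x(t) = C_1e^(4t)sin(5t) + 3C_1e^(4t)cos(5t) + 3C_2e^(4t)sin(5t) - C_2e^(4t)cos(5t), y(t) = C_1e^(4t)sin(5t) + 2C_1e^(4t)cos(5t) + 2C_2e^(4t)sin(5t) - C_2e^(4t)cos(5t)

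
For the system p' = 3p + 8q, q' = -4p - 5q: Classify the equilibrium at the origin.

A = [[3,8],[-4,-5]]; det(A-λI) = λ^2 + 2λ + 17.
λ = -1 ± 4i: negative real part.

stable spiral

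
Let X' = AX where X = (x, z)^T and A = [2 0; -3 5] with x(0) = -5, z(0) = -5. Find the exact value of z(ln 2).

-20

A = [[2,0],[-3,5]]; eigenvalues λ = 2, 5.
Eigenvectors: (1,1) for λ=2, (0,-1) for λ=5.
From the initial condition, c_1 = -5, c_2 = 0.
z(ln 2) = (-5)(2^2)(1) + (0)(2^5)(-1) = -20.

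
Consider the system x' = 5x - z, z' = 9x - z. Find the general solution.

Coefficient matrix A = [[5, -1], [9, -1]].
Characteristic polynomial det(A - λI) = λ^2 - 4λ + 4 = 0.
Single eigenvalue λ = 2 with algebraic multiplicity 2.
Eigenvector v = (1,3); generalized eigenvector w with (A-λI)w=v is (1,2).
General solution: e^(2t)[K_1·v + K_2·(t·v + w)].

x(t) = K_1e^(2t) + K_2te^(2t) + K_2e^(2t), z(t) = 3K_1e^(2t) + 3K_2te^(2t) + 2K_2e^(2t)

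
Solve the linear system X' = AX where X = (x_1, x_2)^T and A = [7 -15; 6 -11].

Coefficient matrix A = [[7, -15], [6, -11]].
Characteristic polynomial det(A - λI) = λ^2 + 4λ + 13 = 0.
Eigenvalues λ = -2 ± 3i (complex conjugate pair).
For λ=-2+3i: an eigenvector is (1,1) - i(-2,-1) = (1 + 2i, 1 + i).
A real fundamental pair from Re and Im of e^((-2+3i)t)v: X_1 = e^(-2t)(cos(3t)·(1,1) + sin(3t)·(-2,-1)), X_2 = e^(-2t)(sin(3t)·(1,1) - cos(3t)·(-2,-1)).
General solution: c_1X_1 + c_2X_2.

x_1(t) = -2c_1e^(-2t)sin(3t) + c_1e^(-2t)cos(3t) + c_2e^(-2t)sin(3t) + 2c_2e^(-2t)cos(3t), x_2(t) = -c_1e^(-2t)sin(3t) + c_1e^(-2t)cos(3t) + c_2e^(-2t)sin(3t) + c_2e^(-2t)cos(3t)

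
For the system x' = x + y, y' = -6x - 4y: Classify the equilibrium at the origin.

stable node

A = [[1,1],[-6,-4]]; det(A-λI) = λ^2 + 3λ + 2.
λ = -2, -1: both negative.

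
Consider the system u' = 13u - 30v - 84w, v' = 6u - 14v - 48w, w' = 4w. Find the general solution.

u(t) = 2C_1e^(-2t) + 5C_2e^(t) - 4C_3e^(4t), v(t) = C_1e^(-2t) + 2C_2e^(t) - 4C_3e^(4t), w(t) = C_3e^(4t)

Coefficient matrix A = [[13, -30, -84], [6, -14, -48], [0, 0, 4]].
det(A - λI) = 0 gives eigenvalues λ = -2, 1, 4.
For λ=-2: eigenvector (2,1,0).
For λ=1: eigenvector (5,2,0).
For λ=4: eigenvector (-4,-4,1).
General solution: C_1e^(-2t)(2,1,0) + C_2e^(t)(5,2,0) + C_3e^(4t)(-4,-4,1).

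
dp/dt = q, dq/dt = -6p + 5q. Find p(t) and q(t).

p(t) = K_1e^(3t) + K_2e^(2t), q(t) = 3K_1e^(3t) + 2K_2e^(2t)

Coefficient matrix A = [[0, 1], [-6, 5]].
Characteristic polynomial det(A - λI) = λ^2 - 5λ + 6 = 0.
Eigenvalues λ = 3, 2.
For λ=3: (A-λI) row 1 is [-3, 1], so an eigenvector is (1, 3).
For λ=2: (A-λI) row 1 is [-2, 1], so an eigenvector is (1, 2).
General solution: K_1e^(3t)(1,3) + K_2e^(2t)(1,2).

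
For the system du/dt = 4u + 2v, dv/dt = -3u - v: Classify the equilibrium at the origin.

unstable node

A = [[4,2],[-3,-1]]; det(A-λI) = λ^2 - 3λ + 2.
λ = 2, 1: both positive.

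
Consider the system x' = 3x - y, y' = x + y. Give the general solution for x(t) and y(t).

x(t) = -c_1e^(2t) - c_2te^(2t) + 2c_2e^(2t), y(t) = -c_1e^(2t) - c_2te^(2t) + 3c_2e^(2t)

Coefficient matrix A = [[3, -1], [1, 1]].
Characteristic polynomial det(A - λI) = λ^2 - 4λ + 4 = 0.
Single eigenvalue λ = 2 with algebraic multiplicity 2.
Eigenvector v = (-1,-1); generalized eigenvector w with (A-λI)w=v is (2,3).
General solution: e^(2t)[c_1·v + c_2·(t·v + w)].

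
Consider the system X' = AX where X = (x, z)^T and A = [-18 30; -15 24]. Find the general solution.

x(t) = -c_1e^(3t)sin(3t) + 3c_1e^(3t)cos(3t) + 3c_2e^(3t)sin(3t) + c_2e^(3t)cos(3t), z(t) = -c_1e^(3t)sin(3t) + 2c_1e^(3t)cos(3t) + 2c_2e^(3t)sin(3t) + c_2e^(3t)cos(3t)

Coefficient matrix A = [[-18, 30], [-15, 24]].
Characteristic polynomial det(A - λI) = λ^2 - 6λ + 18 = 0.
Eigenvalues λ = 3 ± 3i (complex conjugate pair).
For λ=3+3i: an eigenvector is (3,2) - i(-1,-1) = (3 + i, 2 + i).
A real fundamental pair from Re and Im of e^((3+3i)t)v: X_1 = e^(3t)(cos(3t)·(3,2) + sin(3t)·(-1,-1)), X_2 = e^(3t)(sin(3t)·(3,2) - cos(3t)·(-1,-1)).
General solution: c_1X_1 + c_2X_2.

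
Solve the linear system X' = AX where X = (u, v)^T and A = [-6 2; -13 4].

u(t) = -C_1e^(-t)sin(t) - C_1e^(-t)cos(t) - C_2e^(-t)sin(t) + C_2e^(-t)cos(t), v(t) = -2C_1e^(-t)sin(t) - 3C_1e^(-t)cos(t) - 3C_2e^(-t)sin(t) + 2C_2e^(-t)cos(t)

Coefficient matrix A = [[-6, 2], [-13, 4]].
Characteristic polynomial det(A - λI) = λ^2 + 2λ + 2 = 0.
Eigenvalues λ = -1 ± i (complex conjugate pair).
For λ=-1+i: an eigenvector is (-1,-3) - i(-1,-2) = (-1 + i, -3 + 2i).
A real fundamental pair from Re and Im of e^((-1+i)t)v: X_1 = e^(-t)(cos(t)·(-1,-3) + sin(t)·(-1,-2)), X_2 = e^(-t)(sin(t)·(-1,-3) - cos(t)·(-1,-2)).
General solution: C_1X_1 + C_2X_2.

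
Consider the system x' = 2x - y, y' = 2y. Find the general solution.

Coefficient matrix A = [[2, -1], [0, 2]].
Characteristic polynomial det(A - λI) = λ^2 - 4λ + 4 = 0.
Single eigenvalue λ = 2 with algebraic multiplicity 2.
Eigenvector v = (-1,0); generalized eigenvector w with (A-λI)w=v is (1,1).
General solution: e^(2t)[K_1·v + K_2·(t·v + w)].

x(t) = -K_1e^(2t) - K_2te^(2t) + K_2e^(2t), y(t) = K_2e^(2t)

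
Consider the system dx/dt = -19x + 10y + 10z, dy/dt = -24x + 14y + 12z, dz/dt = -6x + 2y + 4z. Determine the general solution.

Coefficient matrix A = [[-19, 10, 10], [-24, 14, 12], [-6, 2, 4]].
det(A - λI) = 0 gives eigenvalues λ = 1, 2, -4.
For λ=1: eigenvector (1,0,2).
For λ=2: eigenvector (0,1,-1).
For λ=-4: eigenvector (-2,-2,-1).
General solution: c_1e^(t)(1,0,2) + c_2e^(2t)(0,1,-1) + c_3e^(-4t)(-2,-2,-1).

x(t) = c_1e^(t) - 2c_3e^(-4t), y(t) = c_2e^(2t) - 2c_3e^(-4t), z(t) = 2c_1e^(t) - c_2e^(2t) - c_3e^(-4t)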